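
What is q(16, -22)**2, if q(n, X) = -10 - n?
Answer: 676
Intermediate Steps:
q(16, -22)**2 = (-10 - 1*16)**2 = (-10 - 16)**2 = (-26)**2 = 676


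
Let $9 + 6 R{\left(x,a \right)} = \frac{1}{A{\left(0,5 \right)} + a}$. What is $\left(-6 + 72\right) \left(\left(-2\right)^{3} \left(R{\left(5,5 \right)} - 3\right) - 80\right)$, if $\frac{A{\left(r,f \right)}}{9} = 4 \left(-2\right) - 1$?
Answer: $- \frac{55154}{19} \approx -2902.8$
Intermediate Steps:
$A{\left(r,f \right)} = -81$ ($A{\left(r,f \right)} = 9 \left(4 \left(-2\right) - 1\right) = 9 \left(-8 - 1\right) = 9 \left(-9\right) = -81$)
$R{\left(x,a \right)} = - \frac{3}{2} + \frac{1}{6 \left(-81 + a\right)}$
$\left(-6 + 72\right) \left(\left(-2\right)^{3} \left(R{\left(5,5 \right)} - 3\right) - 80\right) = \left(-6 + 72\right) \left(\left(-2\right)^{3} \left(\frac{730 - 45}{6 \left(-81 + 5\right)} - 3\right) - 80\right) = 66 \left(- 8 \left(\frac{730 - 45}{6 \left(-76\right)} - 3\right) - 80\right) = 66 \left(- 8 \left(\frac{1}{6} \left(- \frac{1}{76}\right) 685 - 3\right) - 80\right) = 66 \left(- 8 \left(- \frac{685}{456} - 3\right) - 80\right) = 66 \left(\left(-8\right) \left(- \frac{2053}{456}\right) - 80\right) = 66 \left(\frac{2053}{57} - 80\right) = 66 \left(- \frac{2507}{57}\right) = - \frac{55154}{19}$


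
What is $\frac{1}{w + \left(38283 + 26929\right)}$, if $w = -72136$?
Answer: $- \frac{1}{6924} \approx -0.00014443$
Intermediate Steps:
$\frac{1}{w + \left(38283 + 26929\right)} = \frac{1}{-72136 + \left(38283 + 26929\right)} = \frac{1}{-72136 + 65212} = \frac{1}{-6924} = - \frac{1}{6924}$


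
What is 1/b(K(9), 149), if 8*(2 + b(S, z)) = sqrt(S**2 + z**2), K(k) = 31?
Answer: 64/11453 + 4*sqrt(23162)/11453 ≈ 0.058741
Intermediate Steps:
b(S, z) = -2 + sqrt(S**2 + z**2)/8
1/b(K(9), 149) = 1/(-2 + sqrt(31**2 + 149**2)/8) = 1/(-2 + sqrt(961 + 22201)/8) = 1/(-2 + sqrt(23162)/8)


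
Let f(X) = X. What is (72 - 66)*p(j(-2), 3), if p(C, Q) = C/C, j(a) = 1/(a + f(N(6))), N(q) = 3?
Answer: 6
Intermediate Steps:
j(a) = 1/(3 + a) (j(a) = 1/(a + 3) = 1/(3 + a))
p(C, Q) = 1
(72 - 66)*p(j(-2), 3) = (72 - 66)*1 = 6*1 = 6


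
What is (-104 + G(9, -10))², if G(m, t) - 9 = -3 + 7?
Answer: 8281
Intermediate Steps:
G(m, t) = 13 (G(m, t) = 9 + (-3 + 7) = 9 + 4 = 13)
(-104 + G(9, -10))² = (-104 + 13)² = (-91)² = 8281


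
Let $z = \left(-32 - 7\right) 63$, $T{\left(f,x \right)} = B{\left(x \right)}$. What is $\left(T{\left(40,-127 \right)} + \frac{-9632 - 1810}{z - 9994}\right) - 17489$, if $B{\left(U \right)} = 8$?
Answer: $- \frac{217644489}{12451} \approx -17480.0$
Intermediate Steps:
$T{\left(f,x \right)} = 8$
$z = -2457$ ($z = \left(-39\right) 63 = -2457$)
$\left(T{\left(40,-127 \right)} + \frac{-9632 - 1810}{z - 9994}\right) - 17489 = \left(8 + \frac{-9632 - 1810}{-2457 - 9994}\right) - 17489 = \left(8 - \frac{11442}{-12451}\right) - 17489 = \left(8 - - \frac{11442}{12451}\right) - 17489 = \left(8 + \frac{11442}{12451}\right) - 17489 = \frac{111050}{12451} - 17489 = - \frac{217644489}{12451}$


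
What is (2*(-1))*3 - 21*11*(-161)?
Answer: 37185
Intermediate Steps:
(2*(-1))*3 - 21*11*(-161) = -2*3 - 231*(-161) = -6 + 37191 = 37185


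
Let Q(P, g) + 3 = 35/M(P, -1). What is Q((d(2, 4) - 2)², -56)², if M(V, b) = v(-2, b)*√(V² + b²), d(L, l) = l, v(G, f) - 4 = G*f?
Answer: 6733/612 - 35*√17/17 ≈ 2.5129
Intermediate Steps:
v(G, f) = 4 + G*f
M(V, b) = √(V² + b²)*(4 - 2*b) (M(V, b) = (4 - 2*b)*√(V² + b²) = √(V² + b²)*(4 - 2*b))
Q(P, g) = -3 + 35/(6*√(1 + P²)) (Q(P, g) = -3 + 35/((2*√(P² + (-1)²)*(2 - 1*(-1)))) = -3 + 35/((2*√(P² + 1)*(2 + 1))) = -3 + 35/((2*√(1 + P²)*3)) = -3 + 35/((6*√(1 + P²))) = -3 + 35*(1/(6*√(1 + P²))) = -3 + 35/(6*√(1 + P²)))
Q((d(2, 4) - 2)², -56)² = (-3 + 35/(6*√(1 + ((4 - 2)²)²)))² = (-3 + 35/(6*√(1 + (2²)²)))² = (-3 + 35/(6*√(1 + 4²)))² = (-3 + 35/(6*√(1 + 16)))² = (-3 + 35/(6*√17))² = (-3 + 35*(√17/17)/6)² = (-3 + 35*√17/102)²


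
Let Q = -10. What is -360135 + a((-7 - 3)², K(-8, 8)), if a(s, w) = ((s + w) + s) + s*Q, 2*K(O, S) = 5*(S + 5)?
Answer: -721805/2 ≈ -3.6090e+5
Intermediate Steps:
K(O, S) = 25/2 + 5*S/2 (K(O, S) = (5*(S + 5))/2 = (5*(5 + S))/2 = (25 + 5*S)/2 = 25/2 + 5*S/2)
a(s, w) = w - 8*s (a(s, w) = ((s + w) + s) + s*(-10) = (w + 2*s) - 10*s = w - 8*s)
-360135 + a((-7 - 3)², K(-8, 8)) = -360135 + ((25/2 + (5/2)*8) - 8*(-7 - 3)²) = -360135 + ((25/2 + 20) - 8*(-10)²) = -360135 + (65/2 - 8*100) = -360135 + (65/2 - 800) = -360135 - 1535/2 = -721805/2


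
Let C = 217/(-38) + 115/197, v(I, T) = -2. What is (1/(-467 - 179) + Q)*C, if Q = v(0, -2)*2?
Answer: 99209715/4835956 ≈ 20.515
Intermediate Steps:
C = -38379/7486 (C = 217*(-1/38) + 115*(1/197) = -217/38 + 115/197 = -38379/7486 ≈ -5.1268)
Q = -4 (Q = -2*2 = -4)
(1/(-467 - 179) + Q)*C = (1/(-467 - 179) - 4)*(-38379/7486) = (1/(-646) - 4)*(-38379/7486) = (-1/646 - 4)*(-38379/7486) = -2585/646*(-38379/7486) = 99209715/4835956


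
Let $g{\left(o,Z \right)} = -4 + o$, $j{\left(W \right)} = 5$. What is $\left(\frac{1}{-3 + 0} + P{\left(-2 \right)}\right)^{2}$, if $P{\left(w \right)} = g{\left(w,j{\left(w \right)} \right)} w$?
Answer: $\frac{1225}{9} \approx 136.11$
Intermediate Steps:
$P{\left(w \right)} = w \left(-4 + w\right)$ ($P{\left(w \right)} = \left(-4 + w\right) w = w \left(-4 + w\right)$)
$\left(\frac{1}{-3 + 0} + P{\left(-2 \right)}\right)^{2} = \left(\frac{1}{-3 + 0} - 2 \left(-4 - 2\right)\right)^{2} = \left(\frac{1}{-3} - -12\right)^{2} = \left(- \frac{1}{3} + 12\right)^{2} = \left(\frac{35}{3}\right)^{2} = \frac{1225}{9}$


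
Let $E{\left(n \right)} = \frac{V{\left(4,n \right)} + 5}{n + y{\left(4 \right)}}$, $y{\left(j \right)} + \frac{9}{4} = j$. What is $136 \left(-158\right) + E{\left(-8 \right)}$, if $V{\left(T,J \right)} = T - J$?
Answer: $- \frac{537268}{25} \approx -21491.0$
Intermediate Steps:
$y{\left(j \right)} = - \frac{9}{4} + j$
$E{\left(n \right)} = \frac{9 - n}{\frac{7}{4} + n}$ ($E{\left(n \right)} = \frac{\left(4 - n\right) + 5}{n + \left(- \frac{9}{4} + 4\right)} = \frac{9 - n}{n + \frac{7}{4}} = \frac{9 - n}{\frac{7}{4} + n}$)
$136 \left(-158\right) + E{\left(-8 \right)} = 136 \left(-158\right) + \frac{4 \left(9 - -8\right)}{7 + 4 \left(-8\right)} = -21488 + \frac{4 \left(9 + 8\right)}{7 - 32} = -21488 + 4 \frac{1}{-25} \cdot 17 = -21488 + 4 \left(- \frac{1}{25}\right) 17 = -21488 - \frac{68}{25} = - \frac{537268}{25}$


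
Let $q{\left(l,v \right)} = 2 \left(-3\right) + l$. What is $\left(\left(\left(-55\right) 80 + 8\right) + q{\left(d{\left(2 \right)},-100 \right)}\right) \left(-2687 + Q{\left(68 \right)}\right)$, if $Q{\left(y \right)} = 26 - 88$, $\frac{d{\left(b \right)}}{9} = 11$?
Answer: $11817951$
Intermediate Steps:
$d{\left(b \right)} = 99$ ($d{\left(b \right)} = 9 \cdot 11 = 99$)
$Q{\left(y \right)} = -62$ ($Q{\left(y \right)} = 26 - 88 = -62$)
$q{\left(l,v \right)} = -6 + l$
$\left(\left(\left(-55\right) 80 + 8\right) + q{\left(d{\left(2 \right)},-100 \right)}\right) \left(-2687 + Q{\left(68 \right)}\right) = \left(\left(\left(-55\right) 80 + 8\right) + \left(-6 + 99\right)\right) \left(-2687 - 62\right) = \left(\left(-4400 + 8\right) + 93\right) \left(-2749\right) = \left(-4392 + 93\right) \left(-2749\right) = \left(-4299\right) \left(-2749\right) = 11817951$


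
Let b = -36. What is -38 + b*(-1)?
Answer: -2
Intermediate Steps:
-38 + b*(-1) = -38 - 36*(-1) = -38 + 36 = -2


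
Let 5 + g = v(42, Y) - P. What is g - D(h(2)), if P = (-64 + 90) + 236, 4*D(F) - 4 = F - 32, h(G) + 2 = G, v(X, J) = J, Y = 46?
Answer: -214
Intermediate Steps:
h(G) = -2 + G
D(F) = -7 + F/4 (D(F) = 1 + (F - 32)/4 = 1 + (-32 + F)/4 = 1 + (-8 + F/4) = -7 + F/4)
P = 262 (P = 26 + 236 = 262)
g = -221 (g = -5 + (46 - 1*262) = -5 + (46 - 262) = -5 - 216 = -221)
g - D(h(2)) = -221 - (-7 + (-2 + 2)/4) = -221 - (-7 + (1/4)*0) = -221 - (-7 + 0) = -221 - 1*(-7) = -221 + 7 = -214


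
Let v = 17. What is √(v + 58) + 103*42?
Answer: 4326 + 5*√3 ≈ 4334.7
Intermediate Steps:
√(v + 58) + 103*42 = √(17 + 58) + 103*42 = √75 + 4326 = 5*√3 + 4326 = 4326 + 5*√3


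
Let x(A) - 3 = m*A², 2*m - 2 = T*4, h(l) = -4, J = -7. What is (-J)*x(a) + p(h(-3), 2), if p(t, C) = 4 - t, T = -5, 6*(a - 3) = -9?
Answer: -451/4 ≈ -112.75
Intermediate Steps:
a = 3/2 (a = 3 + (⅙)*(-9) = 3 - 3/2 = 3/2 ≈ 1.5000)
m = -9 (m = 1 + (-5*4)/2 = 1 + (½)*(-20) = 1 - 10 = -9)
x(A) = 3 - 9*A²
(-J)*x(a) + p(h(-3), 2) = (-1*(-7))*(3 - 9*(3/2)²) + (4 - 1*(-4)) = 7*(3 - 9*9/4) + (4 + 4) = 7*(3 - 81/4) + 8 = 7*(-69/4) + 8 = -483/4 + 8 = -451/4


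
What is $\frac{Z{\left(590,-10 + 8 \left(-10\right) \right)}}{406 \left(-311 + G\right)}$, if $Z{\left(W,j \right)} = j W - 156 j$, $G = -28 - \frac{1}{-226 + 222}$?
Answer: $\frac{2232}{7859} \approx 0.28401$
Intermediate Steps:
$G = - \frac{111}{4}$ ($G = -28 - \frac{1}{-4} = -28 - - \frac{1}{4} = -28 + \frac{1}{4} = - \frac{111}{4} \approx -27.75$)
$Z{\left(W,j \right)} = - 156 j + W j$ ($Z{\left(W,j \right)} = W j - 156 j = - 156 j + W j$)
$\frac{Z{\left(590,-10 + 8 \left(-10\right) \right)}}{406 \left(-311 + G\right)} = \frac{\left(-10 + 8 \left(-10\right)\right) \left(-156 + 590\right)}{406 \left(-311 - \frac{111}{4}\right)} = \frac{\left(-10 - 80\right) 434}{406 \left(- \frac{1355}{4}\right)} = \frac{\left(-90\right) 434}{- \frac{275065}{2}} = \left(-39060\right) \left(- \frac{2}{275065}\right) = \frac{2232}{7859}$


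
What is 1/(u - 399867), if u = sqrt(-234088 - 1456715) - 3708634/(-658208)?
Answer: -43308761707363504/17317683726915866093449 - 324928328448*I*sqrt(187867)/17317683726915866093449 ≈ -2.5008e-6 - 8.1325e-9*I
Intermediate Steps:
u = 1854317/329104 + 3*I*sqrt(187867) (u = sqrt(-1690803) - 3708634*(-1)/658208 = 3*I*sqrt(187867) - 1*(-1854317/329104) = 3*I*sqrt(187867) + 1854317/329104 = 1854317/329104 + 3*I*sqrt(187867) ≈ 5.6344 + 1300.3*I)
1/(u - 399867) = 1/((1854317/329104 + 3*I*sqrt(187867)) - 399867) = 1/(-131595974851/329104 + 3*I*sqrt(187867))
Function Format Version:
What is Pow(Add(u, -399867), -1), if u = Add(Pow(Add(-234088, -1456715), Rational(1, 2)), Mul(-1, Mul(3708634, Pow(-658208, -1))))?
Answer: Add(Rational(-43308761707363504, 17317683726915866093449), Mul(Rational(-324928328448, 17317683726915866093449), I, Pow(187867, Rational(1, 2)))) ≈ Add(-2.5008e-6, Mul(-8.1325e-9, I))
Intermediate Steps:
u = Add(Rational(1854317, 329104), Mul(3, I, Pow(187867, Rational(1, 2)))) (u = Add(Pow(-1690803, Rational(1, 2)), Mul(-1, Mul(3708634, Rational(-1, 658208)))) = Add(Mul(3, I, Pow(187867, Rational(1, 2))), Mul(-1, Rational(-1854317, 329104))) = Add(Mul(3, I, Pow(187867, Rational(1, 2))), Rational(1854317, 329104)) = Add(Rational(1854317, 329104), Mul(3, I, Pow(187867, Rational(1, 2)))) ≈ Add(5.6344, Mul(1300.3, I)))
Pow(Add(u, -399867), -1) = Pow(Add(Add(Rational(1854317, 329104), Mul(3, I, Pow(187867, Rational(1, 2)))), -399867), -1) = Pow(Add(Rational(-131595974851, 329104), Mul(3, I, Pow(187867, Rational(1, 2)))), -1)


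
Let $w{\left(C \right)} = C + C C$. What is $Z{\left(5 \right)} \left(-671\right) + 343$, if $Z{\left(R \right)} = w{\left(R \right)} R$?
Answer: $-100307$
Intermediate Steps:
$w{\left(C \right)} = C + C^{2}$
$Z{\left(R \right)} = R^{2} \left(1 + R\right)$ ($Z{\left(R \right)} = R \left(1 + R\right) R = R^{2} \left(1 + R\right)$)
$Z{\left(5 \right)} \left(-671\right) + 343 = 5^{2} \left(1 + 5\right) \left(-671\right) + 343 = 25 \cdot 6 \left(-671\right) + 343 = 150 \left(-671\right) + 343 = -100650 + 343 = -100307$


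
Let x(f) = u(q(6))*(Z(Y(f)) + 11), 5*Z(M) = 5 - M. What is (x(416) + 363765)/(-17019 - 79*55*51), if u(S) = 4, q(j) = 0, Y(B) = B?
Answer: -1817401/1193070 ≈ -1.5233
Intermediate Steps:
Z(M) = 1 - M/5 (Z(M) = (5 - M)/5 = 1 - M/5)
x(f) = 48 - 4*f/5 (x(f) = 4*((1 - f/5) + 11) = 4*(12 - f/5) = 48 - 4*f/5)
(x(416) + 363765)/(-17019 - 79*55*51) = ((48 - ⅘*416) + 363765)/(-17019 - 79*55*51) = ((48 - 1664/5) + 363765)/(-17019 - 4345*51) = (-1424/5 + 363765)/(-17019 - 221595) = (1817401/5)/(-238614) = (1817401/5)*(-1/238614) = -1817401/1193070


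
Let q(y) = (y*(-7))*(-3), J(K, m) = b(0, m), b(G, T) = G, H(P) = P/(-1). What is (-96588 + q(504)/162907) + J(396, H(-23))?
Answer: -15734850732/162907 ≈ -96588.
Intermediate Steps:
H(P) = -P (H(P) = P*(-1) = -P)
J(K, m) = 0
q(y) = 21*y (q(y) = -7*y*(-3) = 21*y)
(-96588 + q(504)/162907) + J(396, H(-23)) = (-96588 + (21*504)/162907) + 0 = (-96588 + 10584*(1/162907)) + 0 = (-96588 + 10584/162907) + 0 = -15734850732/162907 + 0 = -15734850732/162907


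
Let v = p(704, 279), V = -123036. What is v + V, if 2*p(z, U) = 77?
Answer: -245995/2 ≈ -1.2300e+5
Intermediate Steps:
p(z, U) = 77/2 (p(z, U) = (½)*77 = 77/2)
v = 77/2 ≈ 38.500
v + V = 77/2 - 123036 = -245995/2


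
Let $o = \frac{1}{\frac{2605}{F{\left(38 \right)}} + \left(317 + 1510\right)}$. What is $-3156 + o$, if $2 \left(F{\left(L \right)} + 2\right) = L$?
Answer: $- \frac{106243567}{33664} \approx -3156.0$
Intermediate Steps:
$F{\left(L \right)} = -2 + \frac{L}{2}$
$o = \frac{17}{33664}$ ($o = \frac{1}{\frac{2605}{-2 + \frac{1}{2} \cdot 38} + \left(317 + 1510\right)} = \frac{1}{\frac{2605}{-2 + 19} + 1827} = \frac{1}{\frac{2605}{17} + 1827} = \frac{1}{\frac{33664}{17}} = \frac{17}{33664} \approx 0.00050499$)
$-3156 + o = -3156 + \frac{17}{33664} = - \frac{106243567}{33664}$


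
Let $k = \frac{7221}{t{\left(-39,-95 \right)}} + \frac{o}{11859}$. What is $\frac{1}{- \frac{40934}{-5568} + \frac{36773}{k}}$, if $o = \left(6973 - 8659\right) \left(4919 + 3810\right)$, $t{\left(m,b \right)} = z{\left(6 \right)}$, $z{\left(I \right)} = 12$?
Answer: $- \frac{107817824}{5409544057} \approx -0.019931$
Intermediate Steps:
$t{\left(m,b \right)} = 12$
$o = -14717094$ ($o = \left(-1686\right) 8729 = -14717094$)
$k = - \frac{10107921}{15812}$ ($k = \frac{7221}{12} - \frac{14717094}{11859} = 7221 \cdot \frac{1}{12} - \frac{4905698}{3953} = \frac{2407}{4} - \frac{4905698}{3953} = - \frac{10107921}{15812} \approx -639.26$)
$\frac{1}{- \frac{40934}{-5568} + \frac{36773}{k}} = \frac{1}{- \frac{40934}{-5568} + \frac{36773}{- \frac{10107921}{15812}}} = \frac{1}{\left(-40934\right) \left(- \frac{1}{5568}\right) + 36773 \left(- \frac{15812}{10107921}\right)} = \frac{1}{\frac{20467}{2784} - \frac{581454676}{10107921}} = \frac{1}{- \frac{5409544057}{107817824}} = - \frac{107817824}{5409544057}$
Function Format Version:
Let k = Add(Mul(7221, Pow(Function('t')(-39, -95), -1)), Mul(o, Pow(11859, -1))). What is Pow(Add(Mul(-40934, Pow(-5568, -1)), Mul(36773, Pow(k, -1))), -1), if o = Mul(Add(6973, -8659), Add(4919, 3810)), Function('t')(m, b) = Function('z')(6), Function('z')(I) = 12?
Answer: Rational(-107817824, 5409544057) ≈ -0.019931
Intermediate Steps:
Function('t')(m, b) = 12
o = -14717094 (o = Mul(-1686, 8729) = -14717094)
k = Rational(-10107921, 15812) (k = Add(Mul(7221, Pow(12, -1)), Mul(-14717094, Pow(11859, -1))) = Add(Mul(7221, Rational(1, 12)), Mul(-14717094, Rational(1, 11859))) = Add(Rational(2407, 4), Rational(-4905698, 3953)) = Rational(-10107921, 15812) ≈ -639.26)
Pow(Add(Mul(-40934, Pow(-5568, -1)), Mul(36773, Pow(k, -1))), -1) = Pow(Add(Mul(-40934, Pow(-5568, -1)), Mul(36773, Pow(Rational(-10107921, 15812), -1))), -1) = Pow(Add(Mul(-40934, Rational(-1, 5568)), Mul(36773, Rational(-15812, 10107921))), -1) = Pow(Add(Rational(20467, 2784), Rational(-581454676, 10107921)), -1) = Pow(Rational(-5409544057, 107817824), -1) = Rational(-107817824, 5409544057)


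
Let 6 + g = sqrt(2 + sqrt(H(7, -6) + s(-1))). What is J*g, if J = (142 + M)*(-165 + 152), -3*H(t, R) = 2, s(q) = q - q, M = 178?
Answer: 24960 - 4160*sqrt(18 + 3*I*sqrt(6))/3 ≈ 18960.0 - 1177.5*I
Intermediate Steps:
s(q) = 0
H(t, R) = -2/3 (H(t, R) = -1/3*2 = -2/3)
J = -4160 (J = (142 + 178)*(-165 + 152) = 320*(-13) = -4160)
g = -6 + sqrt(2 + I*sqrt(6)/3) (g = -6 + sqrt(2 + sqrt(-2/3 + 0)) = -6 + sqrt(2 + sqrt(-2/3)) = -6 + sqrt(2 + I*sqrt(6)/3) ≈ -4.5577 + 0.28306*I)
J*g = -4160*(-6 + sqrt(18 + 3*I*sqrt(6))/3) = 24960 - 4160*sqrt(18 + 3*I*sqrt(6))/3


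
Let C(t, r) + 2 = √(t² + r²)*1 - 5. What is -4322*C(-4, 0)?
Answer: 12966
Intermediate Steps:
C(t, r) = -7 + √(r² + t²) (C(t, r) = -2 + (√(t² + r²)*1 - 5) = -2 + (√(r² + t²)*1 - 5) = -2 + (√(r² + t²) - 5) = -2 + (-5 + √(r² + t²)) = -7 + √(r² + t²))
-4322*C(-4, 0) = -4322*(-7 + √(0² + (-4)²)) = -4322*(-7 + √(0 + 16)) = -4322*(-7 + √16) = -4322*(-7 + 4) = -4322*(-3) = 12966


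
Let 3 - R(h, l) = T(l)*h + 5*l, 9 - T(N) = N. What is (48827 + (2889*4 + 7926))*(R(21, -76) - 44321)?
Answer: -3123292407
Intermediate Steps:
T(N) = 9 - N
R(h, l) = 3 - 5*l - h*(9 - l) (R(h, l) = 3 - ((9 - l)*h + 5*l) = 3 - (h*(9 - l) + 5*l) = 3 - (5*l + h*(9 - l)) = 3 + (-5*l - h*(9 - l)) = 3 - 5*l - h*(9 - l))
(48827 + (2889*4 + 7926))*(R(21, -76) - 44321) = (48827 + (2889*4 + 7926))*((3 - 5*(-76) + 21*(-9 - 76)) - 44321) = (48827 + (11556 + 7926))*((3 + 380 + 21*(-85)) - 44321) = (48827 + 19482)*((3 + 380 - 1785) - 44321) = 68309*(-1402 - 44321) = 68309*(-45723) = -3123292407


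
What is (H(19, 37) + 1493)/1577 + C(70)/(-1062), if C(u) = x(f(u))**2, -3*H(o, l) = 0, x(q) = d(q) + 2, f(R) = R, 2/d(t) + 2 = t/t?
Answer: 1493/1577 ≈ 0.94673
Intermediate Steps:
d(t) = -2 (d(t) = 2/(-2 + t/t) = 2/(-2 + 1) = 2/(-1) = 2*(-1) = -2)
x(q) = 0 (x(q) = -2 + 2 = 0)
H(o, l) = 0 (H(o, l) = -1/3*0 = 0)
C(u) = 0 (C(u) = 0**2 = 0)
(H(19, 37) + 1493)/1577 + C(70)/(-1062) = (0 + 1493)/1577 + 0/(-1062) = 1493*(1/1577) + 0*(-1/1062) = 1493/1577 + 0 = 1493/1577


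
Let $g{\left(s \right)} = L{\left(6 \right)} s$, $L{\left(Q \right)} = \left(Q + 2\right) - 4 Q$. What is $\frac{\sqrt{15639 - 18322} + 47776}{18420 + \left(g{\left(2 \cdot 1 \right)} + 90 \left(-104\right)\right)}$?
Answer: $\frac{11944}{2257} + \frac{i \sqrt{2683}}{9028} \approx 5.292 + 0.0057374 i$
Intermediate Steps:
$L{\left(Q \right)} = 2 - 3 Q$ ($L{\left(Q \right)} = \left(2 + Q\right) - 4 Q = 2 - 3 Q$)
$g{\left(s \right)} = - 16 s$ ($g{\left(s \right)} = \left(2 - 18\right) s = - 16 s$)
$\frac{\sqrt{15639 - 18322} + 47776}{18420 + \left(g{\left(2 \cdot 1 \right)} + 90 \left(-104\right)\right)} = \frac{\sqrt{15639 - 18322} + 47776}{18420 - \left(9360 + 16 \cdot 2 \cdot 1\right)} = \frac{\sqrt{-2683} + 47776}{18420 - 9392} = \frac{i \sqrt{2683} + 47776}{18420 - 9392} = \frac{47776 + i \sqrt{2683}}{18420 - 9392} = \frac{47776 + i \sqrt{2683}}{9028} = \left(47776 + i \sqrt{2683}\right) \frac{1}{9028} = \frac{11944}{2257} + \frac{i \sqrt{2683}}{9028}$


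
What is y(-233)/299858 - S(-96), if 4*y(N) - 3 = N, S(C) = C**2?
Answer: -5526982771/599716 ≈ -9216.0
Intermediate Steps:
y(N) = 3/4 + N/4
y(-233)/299858 - S(-96) = (3/4 + (1/4)*(-233))/299858 - 1*(-96)**2 = (3/4 - 233/4)*(1/299858) - 1*9216 = -115/2*1/299858 - 9216 = -115/599716 - 9216 = -5526982771/599716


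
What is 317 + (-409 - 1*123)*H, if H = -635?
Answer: 338137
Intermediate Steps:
317 + (-409 - 1*123)*H = 317 + (-409 - 1*123)*(-635) = 317 + (-409 - 123)*(-635) = 317 - 532*(-635) = 317 + 337820 = 338137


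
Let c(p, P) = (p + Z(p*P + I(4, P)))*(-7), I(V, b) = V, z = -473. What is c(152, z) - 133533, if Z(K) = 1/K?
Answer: -9676447517/71892 ≈ -1.3460e+5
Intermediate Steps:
c(p, P) = -7*p - 7/(4 + P*p) (c(p, P) = (p + 1/(p*P + 4))*(-7) = (p + 1/(P*p + 4))*(-7) = (p + 1/(4 + P*p))*(-7) = -7*p - 7/(4 + P*p))
c(152, z) - 133533 = 7*(-1 - 1*152*(4 - 473*152))/(4 - 473*152) - 133533 = 7*(-1 - 1*152*(4 - 71896))/(4 - 71896) - 133533 = 7*(-1 - 1*152*(-71892))/(-71892) - 133533 = 7*(-1/71892)*(-1 + 10927584) - 133533 = 7*(-1/71892)*10927583 - 133533 = -76493081/71892 - 133533 = -9676447517/71892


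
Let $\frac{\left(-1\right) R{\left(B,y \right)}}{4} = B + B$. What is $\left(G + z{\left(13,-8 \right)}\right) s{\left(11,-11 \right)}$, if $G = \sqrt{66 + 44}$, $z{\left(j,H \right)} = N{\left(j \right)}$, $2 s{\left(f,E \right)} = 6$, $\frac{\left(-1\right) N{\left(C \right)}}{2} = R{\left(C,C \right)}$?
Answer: $624 + 3 \sqrt{110} \approx 655.46$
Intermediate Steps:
$R{\left(B,y \right)} = - 8 B$ ($R{\left(B,y \right)} = - 4 \left(B + B\right) = - 4 \cdot 2 B = - 8 B$)
$N{\left(C \right)} = 16 C$ ($N{\left(C \right)} = - 2 \left(- 8 C\right) = 16 C$)
$s{\left(f,E \right)} = 3$ ($s{\left(f,E \right)} = \frac{1}{2} \cdot 6 = 3$)
$z{\left(j,H \right)} = 16 j$
$G = \sqrt{110} \approx 10.488$
$\left(G + z{\left(13,-8 \right)}\right) s{\left(11,-11 \right)} = \left(\sqrt{110} + 16 \cdot 13\right) 3 = \left(\sqrt{110} + 208\right) 3 = \left(208 + \sqrt{110}\right) 3 = 624 + 3 \sqrt{110}$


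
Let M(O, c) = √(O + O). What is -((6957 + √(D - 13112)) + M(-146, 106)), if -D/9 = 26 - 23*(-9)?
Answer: -6957 - I*√15209 - 2*I*√73 ≈ -6957.0 - 140.41*I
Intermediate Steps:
D = -2097 (D = -9*(26 - 23*(-9)) = -9*(26 + 207) = -9*233 = -2097)
M(O, c) = √2*√O (M(O, c) = √(2*O) = √2*√O)
-((6957 + √(D - 13112)) + M(-146, 106)) = -((6957 + √(-2097 - 13112)) + √2*√(-146)) = -((6957 + √(-15209)) + √2*(I*√146)) = -((6957 + I*√15209) + 2*I*√73) = -(6957 + I*√15209 + 2*I*√73) = -6957 - I*√15209 - 2*I*√73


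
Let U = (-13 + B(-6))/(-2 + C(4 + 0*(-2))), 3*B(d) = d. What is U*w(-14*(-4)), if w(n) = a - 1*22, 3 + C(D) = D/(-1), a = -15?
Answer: -185/3 ≈ -61.667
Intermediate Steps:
B(d) = d/3
C(D) = -3 - D (C(D) = -3 + D/(-1) = -3 + D*(-1) = -3 - D)
U = 5/3 (U = (-13 + (⅓)*(-6))/(-2 + (-3 - (4 + 0*(-2)))) = (-13 - 2)/(-2 + (-3 - (4 + 0))) = -15/(-2 + (-3 - 1*4)) = -15/(-2 + (-3 - 4)) = -15/(-2 - 7) = -15/(-9) = -15*(-⅑) = 5/3 ≈ 1.6667)
w(n) = -37 (w(n) = -15 - 1*22 = -15 - 22 = -37)
U*w(-14*(-4)) = (5/3)*(-37) = -185/3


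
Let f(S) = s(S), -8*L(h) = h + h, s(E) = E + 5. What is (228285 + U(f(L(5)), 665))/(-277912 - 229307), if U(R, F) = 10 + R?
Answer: -913195/2028876 ≈ -0.45010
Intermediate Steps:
s(E) = 5 + E
L(h) = -h/4 (L(h) = -(h + h)/8 = -h/4)
f(S) = 5 + S
(228285 + U(f(L(5)), 665))/(-277912 - 229307) = (228285 + (10 + (5 - ¼*5)))/(-277912 - 229307) = (228285 + (10 + (5 - 5/4)))/(-507219) = (228285 + (10 + 15/4))*(-1/507219) = (228285 + 55/4)*(-1/507219) = (913195/4)*(-1/507219) = -913195/2028876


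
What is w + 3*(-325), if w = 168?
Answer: -807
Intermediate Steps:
w + 3*(-325) = 168 + 3*(-325) = 168 - 975 = -807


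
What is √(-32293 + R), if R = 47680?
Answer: √15387 ≈ 124.04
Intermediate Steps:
√(-32293 + R) = √(-32293 + 47680) = √15387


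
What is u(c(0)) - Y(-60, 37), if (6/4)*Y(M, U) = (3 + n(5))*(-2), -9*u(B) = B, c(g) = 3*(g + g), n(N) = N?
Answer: 32/3 ≈ 10.667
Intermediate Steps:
c(g) = 6*g (c(g) = 3*(2*g) = 6*g)
u(B) = -B/9
Y(M, U) = -32/3 (Y(M, U) = 2*((3 + 5)*(-2))/3 = 2*(8*(-2))/3 = (2/3)*(-16) = -32/3)
u(c(0)) - Y(-60, 37) = -2*0/3 - 1*(-32/3) = -1/9*0 + 32/3 = 0 + 32/3 = 32/3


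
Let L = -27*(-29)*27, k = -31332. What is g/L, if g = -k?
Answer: 10444/7047 ≈ 1.4820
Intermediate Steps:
L = 21141 (L = 783*27 = 21141)
g = 31332 (g = -1*(-31332) = 31332)
g/L = 31332/21141 = 31332*(1/21141) = 10444/7047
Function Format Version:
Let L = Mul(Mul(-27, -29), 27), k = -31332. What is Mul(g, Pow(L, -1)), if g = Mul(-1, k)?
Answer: Rational(10444, 7047) ≈ 1.4820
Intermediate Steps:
L = 21141 (L = Mul(783, 27) = 21141)
g = 31332 (g = Mul(-1, -31332) = 31332)
Mul(g, Pow(L, -1)) = Mul(31332, Pow(21141, -1)) = Mul(31332, Rational(1, 21141)) = Rational(10444, 7047)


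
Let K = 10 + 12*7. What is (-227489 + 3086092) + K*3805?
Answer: 3216273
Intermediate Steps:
K = 94 (K = 10 + 84 = 94)
(-227489 + 3086092) + K*3805 = (-227489 + 3086092) + 94*3805 = 2858603 + 357670 = 3216273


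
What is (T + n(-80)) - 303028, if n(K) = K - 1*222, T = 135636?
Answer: -167694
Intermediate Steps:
n(K) = -222 + K (n(K) = K - 222 = -222 + K)
(T + n(-80)) - 303028 = (135636 + (-222 - 80)) - 303028 = (135636 - 302) - 303028 = 135334 - 303028 = -167694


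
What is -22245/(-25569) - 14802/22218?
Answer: 6431504/31560669 ≈ 0.20378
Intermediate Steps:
-22245/(-25569) - 14802/22218 = -22245*(-1/25569) - 14802*1/22218 = 7415/8523 - 2467/3703 = 6431504/31560669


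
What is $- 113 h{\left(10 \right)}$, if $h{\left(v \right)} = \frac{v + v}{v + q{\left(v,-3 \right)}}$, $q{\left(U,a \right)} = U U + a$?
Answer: $- \frac{2260}{107} \approx -21.121$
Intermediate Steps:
$q{\left(U,a \right)} = a + U^{2}$ ($q{\left(U,a \right)} = U^{2} + a = a + U^{2}$)
$h{\left(v \right)} = \frac{2 v}{-3 + v + v^{2}}$ ($h{\left(v \right)} = \frac{v + v}{v + \left(-3 + v^{2}\right)} = \frac{2 v}{-3 + v + v^{2}}$)
$- 113 h{\left(10 \right)} = - 113 \cdot 2 \cdot 10 \frac{1}{-3 + 10 + 10^{2}} = - 113 \cdot 2 \cdot 10 \frac{1}{-3 + 10 + 100} = - 113 \cdot 2 \cdot 10 \cdot \frac{1}{107} = \left(-113\right) \frac{20}{107} = - \frac{2260}{107}$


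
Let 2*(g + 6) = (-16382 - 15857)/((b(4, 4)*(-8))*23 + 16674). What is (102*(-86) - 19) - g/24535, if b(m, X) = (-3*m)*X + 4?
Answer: -10685142815421/1215463900 ≈ -8791.0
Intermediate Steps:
b(m, X) = 4 - 3*X*m (b(m, X) = -3*X*m + 4 = 4 - 3*X*m)
g = -329479/49540 (g = -6 + ((-16382 - 15857)/(((4 - 3*4*4)*(-8))*23 + 16674))/2 = -6 + (-32239/(((4 - 48)*(-8))*23 + 16674))/2 = -6 + (-32239/(-44*(-8)*23 + 16674))/2 = -6 + (-32239/(352*23 + 16674))/2 = -6 + (-32239/(8096 + 16674))/2 = -6 + (-32239/24770)/2 = -6 + (-32239*1/24770)/2 = -6 + (½)*(-32239/24770) = -6 - 32239/49540 = -329479/49540 ≈ -6.6508)
(102*(-86) - 19) - g/24535 = (102*(-86) - 19) - (-329479)/(49540*24535) = (-8772 - 19) - (-329479)/(49540*24535) = -8791 - 1*(-329479/1215463900) = -8791 + 329479/1215463900 = -10685142815421/1215463900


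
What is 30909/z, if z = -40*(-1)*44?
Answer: 30909/1760 ≈ 17.562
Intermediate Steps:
z = 1760 (z = 40*44 = 1760)
30909/z = 30909/1760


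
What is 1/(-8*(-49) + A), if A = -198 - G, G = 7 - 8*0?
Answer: 1/187 ≈ 0.0053476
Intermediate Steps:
G = 7 (G = 7 + 0 = 7)
A = -205 (A = -198 - 1*7 = -198 - 7 = -205)
1/(-8*(-49) + A) = 1/(-8*(-49) - 205) = 1/(392 - 205) = 1/187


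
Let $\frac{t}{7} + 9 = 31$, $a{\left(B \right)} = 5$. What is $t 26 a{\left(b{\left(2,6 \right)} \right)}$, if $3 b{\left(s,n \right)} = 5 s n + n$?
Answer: $20020$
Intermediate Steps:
$b{\left(s,n \right)} = \frac{n}{3} + \frac{5 n s}{3}$ ($b{\left(s,n \right)} = \frac{5 s n + n}{3} = \frac{5 n s + n}{3} = \frac{n + 5 n s}{3} = \frac{n}{3} + \frac{5 n s}{3}$)
$t = 154$ ($t = -63 + 7 \cdot 31 = -63 + 217 = 154$)
$t 26 a{\left(b{\left(2,6 \right)} \right)} = 154 \cdot 26 \cdot 5 = 4004 \cdot 5 = 20020$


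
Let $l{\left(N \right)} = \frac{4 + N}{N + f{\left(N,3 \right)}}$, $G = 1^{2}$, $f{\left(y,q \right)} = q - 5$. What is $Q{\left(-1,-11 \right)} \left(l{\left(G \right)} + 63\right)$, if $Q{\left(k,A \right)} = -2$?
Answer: $-116$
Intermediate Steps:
$f{\left(y,q \right)} = -5 + q$ ($f{\left(y,q \right)} = q - 5 = -5 + q$)
$G = 1$
$l{\left(N \right)} = \frac{4 + N}{-2 + N}$ ($l{\left(N \right)} = \frac{4 + N}{N + \left(-5 + 3\right)} = \frac{4 + N}{N - 2} = \frac{4 + N}{-2 + N}$)
$Q{\left(-1,-11 \right)} \left(l{\left(G \right)} + 63\right) = - 2 \left(\frac{4 + 1}{-2 + 1} + 63\right) = - 2 \left(\frac{1}{-1} \cdot 5 + 63\right) = - 2 \left(\left(-1\right) 5 + 63\right) = - 2 \left(-5 + 63\right) = \left(-2\right) 58 = -116$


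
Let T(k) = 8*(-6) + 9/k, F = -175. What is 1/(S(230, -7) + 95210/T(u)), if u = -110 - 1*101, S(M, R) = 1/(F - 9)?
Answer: -1865208/3696443177 ≈ -0.00050460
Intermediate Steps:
S(M, R) = -1/184 (S(M, R) = 1/(-175 - 9) = 1/(-184) = -1/184)
u = -211 (u = -110 - 101 = -211)
T(k) = -48 + 9/k
1/(S(230, -7) + 95210/T(u)) = 1/(-1/184 + 95210/(-48 + 9/(-211))) = 1/(-1/184 + 95210/(-48 + 9*(-1/211))) = 1/(-1/184 + 95210/(-48 - 9/211)) = 1/(-1/184 + 95210/(-10137/211)) = 1/(-1/184 + 95210*(-211/10137)) = 1/(-1/184 - 20089310/10137) = 1/(-3696443177/1865208) = -1865208/3696443177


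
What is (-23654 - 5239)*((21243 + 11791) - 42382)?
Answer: 270091764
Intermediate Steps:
(-23654 - 5239)*((21243 + 11791) - 42382) = -28893*(33034 - 42382) = -28893*(-9348) = 270091764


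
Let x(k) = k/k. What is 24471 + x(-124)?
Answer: 24472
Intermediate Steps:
x(k) = 1
24471 + x(-124) = 24471 + 1 = 24472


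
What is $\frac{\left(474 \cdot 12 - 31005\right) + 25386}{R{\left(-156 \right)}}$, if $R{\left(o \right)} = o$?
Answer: $- \frac{23}{52} \approx -0.44231$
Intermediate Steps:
$\frac{\left(474 \cdot 12 - 31005\right) + 25386}{R{\left(-156 \right)}} = \frac{\left(474 \cdot 12 - 31005\right) + 25386}{-156} = \left(\left(5688 - 31005\right) + 25386\right) \left(- \frac{1}{156}\right) = \left(-25317 + 25386\right) \left(- \frac{1}{156}\right) = 69 \left(- \frac{1}{156}\right) = - \frac{23}{52}$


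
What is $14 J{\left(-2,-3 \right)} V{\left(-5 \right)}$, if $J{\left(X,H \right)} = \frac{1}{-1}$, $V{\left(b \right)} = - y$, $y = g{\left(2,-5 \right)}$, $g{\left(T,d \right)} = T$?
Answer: $28$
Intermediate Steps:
$y = 2$
$V{\left(b \right)} = -2$ ($V{\left(b \right)} = \left(-1\right) 2 = -2$)
$J{\left(X,H \right)} = -1$
$14 J{\left(-2,-3 \right)} V{\left(-5 \right)} = 14 \left(-1\right) \left(-2\right) = \left(-14\right) \left(-2\right) = 28$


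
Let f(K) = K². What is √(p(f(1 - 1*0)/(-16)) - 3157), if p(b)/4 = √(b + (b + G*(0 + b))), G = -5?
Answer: √(-3157 + √3) ≈ 56.172*I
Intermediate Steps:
p(b) = 4*√3*√(-b) (p(b) = 4*√(b + (b - 5*(0 + b))) = 4*√(b + (b - 5*b)) = 4*√(b - 4*b) = 4*√(-3*b) = 4*(√3*√(-b)) = 4*√3*√(-b))
√(p(f(1 - 1*0)/(-16)) - 3157) = √(4*√3*√(-(1 - 1*0)²/(-16)) - 3157) = √(4*√3*√(-(1 + 0)²*(-1)/16) - 3157) = √(4*√3*√(-1²*(-1)/16) - 3157) = √(4*√3*√(-(-1)/16) - 3157) = √(4*√3*√(-1*(-1/16)) - 3157) = √(4*√3*√(1/16) - 3157) = √(4*√3*(¼) - 3157) = √(√3 - 3157) = √(-3157 + √3)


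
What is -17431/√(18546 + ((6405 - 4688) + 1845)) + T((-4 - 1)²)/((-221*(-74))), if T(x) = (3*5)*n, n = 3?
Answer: 45/16354 - 17431*√5527/11054 ≈ -117.23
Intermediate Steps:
T(x) = 45 (T(x) = (3*5)*3 = 15*3 = 45)
-17431/√(18546 + ((6405 - 4688) + 1845)) + T((-4 - 1)²)/((-221*(-74))) = -17431/√(18546 + ((6405 - 4688) + 1845)) + 45/((-221*(-74))) = -17431/√(18546 + (1717 + 1845)) + 45/16354 = -17431/√(18546 + 3562) + 45*(1/16354) = -17431*√5527/11054 + 45/16354 = 45/16354 - 17431*√5527/11054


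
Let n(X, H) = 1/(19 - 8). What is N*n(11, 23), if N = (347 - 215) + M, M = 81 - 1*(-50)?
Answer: 263/11 ≈ 23.909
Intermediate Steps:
M = 131 (M = 81 + 50 = 131)
n(X, H) = 1/11
N = 263 (N = (347 - 215) + 131 = 132 + 131 = 263)
N*n(11, 23) = 263*(1/11) = 263/11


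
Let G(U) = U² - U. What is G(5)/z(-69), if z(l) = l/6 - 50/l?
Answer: -2760/1487 ≈ -1.8561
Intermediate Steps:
z(l) = -50/l + l/6 (z(l) = l*(⅙) - 50/l = l/6 - 50/l = -50/l + l/6)
G(5)/z(-69) = (5*(-1 + 5))/(-50/(-69) + (⅙)*(-69)) = (5*4)/(-50*(-1/69) - 23/2) = 20/(50/69 - 23/2) = 20/(-1487/138) = 20*(-138/1487) = -2760/1487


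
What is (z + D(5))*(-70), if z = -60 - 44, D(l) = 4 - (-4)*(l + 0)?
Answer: 5600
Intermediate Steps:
D(l) = 4 + 4*l (D(l) = 4 - (-4)*l = 4 + 4*l)
z = -104
(z + D(5))*(-70) = (-104 + (4 + 4*5))*(-70) = (-104 + (4 + 20))*(-70) = (-104 + 24)*(-70) = -80*(-70) = 5600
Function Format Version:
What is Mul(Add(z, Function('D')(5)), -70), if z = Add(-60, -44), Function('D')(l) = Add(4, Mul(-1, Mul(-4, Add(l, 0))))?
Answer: 5600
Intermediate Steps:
Function('D')(l) = Add(4, Mul(4, l)) (Function('D')(l) = Add(4, Mul(-1, Mul(-4, l))) = Add(4, Mul(4, l)))
z = -104
Mul(Add(z, Function('D')(5)), -70) = Mul(Add(-104, Add(4, Mul(4, 5))), -70) = Mul(Add(-104, Add(4, 20)), -70) = Mul(Add(-104, 24), -70) = Mul(-80, -70) = 5600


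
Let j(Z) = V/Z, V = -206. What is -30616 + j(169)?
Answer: -5174310/169 ≈ -30617.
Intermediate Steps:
j(Z) = -206/Z
-30616 + j(169) = -30616 - 206/169 = -5174310/169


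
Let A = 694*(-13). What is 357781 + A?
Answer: 348759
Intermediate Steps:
A = -9022
357781 + A = 357781 - 9022 = 348759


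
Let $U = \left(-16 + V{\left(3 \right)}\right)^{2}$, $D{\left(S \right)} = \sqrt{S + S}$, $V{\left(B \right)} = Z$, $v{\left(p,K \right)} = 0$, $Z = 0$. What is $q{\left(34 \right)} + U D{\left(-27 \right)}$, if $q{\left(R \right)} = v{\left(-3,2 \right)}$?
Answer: $768 i \sqrt{6} \approx 1881.2 i$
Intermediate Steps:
$q{\left(R \right)} = 0$
$V{\left(B \right)} = 0$
$D{\left(S \right)} = \sqrt{2} \sqrt{S}$ ($D{\left(S \right)} = \sqrt{2 S} = \sqrt{2} \sqrt{S}$)
$U = 256$ ($U = \left(-16 + 0\right)^{2} = \left(-16\right)^{2} = 256$)
$q{\left(34 \right)} + U D{\left(-27 \right)} = 0 + 256 \sqrt{2} \sqrt{-27} = 0 + 256 \sqrt{2} \cdot 3 i \sqrt{3} = 0 + 256 \cdot 3 i \sqrt{6} = 0 + 768 i \sqrt{6} = 768 i \sqrt{6}$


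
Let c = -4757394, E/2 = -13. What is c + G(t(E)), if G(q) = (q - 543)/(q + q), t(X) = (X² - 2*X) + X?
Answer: -2226460339/468 ≈ -4.7574e+6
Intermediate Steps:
E = -26 (E = 2*(-13) = -26)
t(X) = X² - X
G(q) = (-543 + q)/(2*q) (G(q) = (-543 + q)/((2*q)) = (-543 + q)*(1/(2*q)) = (-543 + q)/(2*q))
c + G(t(E)) = -4757394 + (-543 - 26*(-1 - 26))/(2*((-26*(-1 - 26)))) = -4757394 + (-543 - 26*(-27))/(2*((-26*(-27)))) = -4757394 + (½)*(-543 + 702)/702 = -4757394 + (½)*(1/702)*159 = -4757394 + 53/468 = -2226460339/468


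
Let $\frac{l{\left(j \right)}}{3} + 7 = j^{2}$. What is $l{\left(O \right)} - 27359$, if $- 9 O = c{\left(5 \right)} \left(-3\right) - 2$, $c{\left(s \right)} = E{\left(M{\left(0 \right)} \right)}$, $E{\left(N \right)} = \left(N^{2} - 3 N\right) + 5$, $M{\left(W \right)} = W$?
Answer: $- \frac{738971}{27} \approx -27369.0$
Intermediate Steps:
$E{\left(N \right)} = 5 + N^{2} - 3 N$
$c{\left(s \right)} = 5$ ($c{\left(s \right)} = 5 + 0^{2} - 0 = 5 + 0 + 0 = 5$)
$O = \frac{17}{9}$ ($O = - \frac{5 \left(-3\right) - 2}{9} = - \frac{-15 - 2}{9} = \left(- \frac{1}{9}\right) \left(-17\right) = \frac{17}{9} \approx 1.8889$)
$l{\left(j \right)} = -21 + 3 j^{2}$
$l{\left(O \right)} - 27359 = \left(-21 + 3 \left(\frac{17}{9}\right)^{2}\right) - 27359 = \left(-21 + 3 \cdot \frac{289}{81}\right) - 27359 = \left(-21 + \frac{289}{27}\right) - 27359 = - \frac{278}{27} - 27359 = - \frac{738971}{27}$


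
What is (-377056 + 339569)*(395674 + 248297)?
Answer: -24140540877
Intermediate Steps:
(-377056 + 339569)*(395674 + 248297) = -37487*643971 = -24140540877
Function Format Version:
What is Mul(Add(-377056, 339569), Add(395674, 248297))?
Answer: -24140540877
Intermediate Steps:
Mul(Add(-377056, 339569), Add(395674, 248297)) = Mul(-37487, 643971) = -24140540877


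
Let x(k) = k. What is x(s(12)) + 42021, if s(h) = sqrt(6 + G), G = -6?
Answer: 42021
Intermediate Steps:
s(h) = 0 (s(h) = sqrt(6 - 6) = sqrt(0) = 0)
x(s(12)) + 42021 = 0 + 42021 = 42021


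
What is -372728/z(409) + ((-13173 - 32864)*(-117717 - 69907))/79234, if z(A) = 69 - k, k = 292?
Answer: 977863903988/8834591 ≈ 1.1069e+5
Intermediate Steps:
z(A) = -223 (z(A) = 69 - 1*292 = 69 - 292 = -223)
-372728/z(409) + ((-13173 - 32864)*(-117717 - 69907))/79234 = -372728/(-223) + ((-13173 - 32864)*(-117717 - 69907))/79234 = -372728*(-1/223) - 46037*(-187624)*(1/79234) = 372728/223 + 8637646088*(1/79234) = 372728/223 + 4318823044/39617 = 977863903988/8834591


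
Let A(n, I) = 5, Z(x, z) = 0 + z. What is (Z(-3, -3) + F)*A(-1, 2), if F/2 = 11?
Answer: 95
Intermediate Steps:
Z(x, z) = z
F = 22 (F = 2*11 = 22)
(Z(-3, -3) + F)*A(-1, 2) = (-3 + 22)*5 = 19*5 = 95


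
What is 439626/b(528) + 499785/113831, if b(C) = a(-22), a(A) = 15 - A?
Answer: 50061559251/4211747 ≈ 11886.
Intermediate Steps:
b(C) = 37 (b(C) = 15 - 1*(-22) = 15 + 22 = 37)
439626/b(528) + 499785/113831 = 439626/37 + 499785/113831 = 50061559251/4211747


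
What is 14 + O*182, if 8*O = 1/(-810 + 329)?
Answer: 2065/148 ≈ 13.953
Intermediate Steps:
O = -1/3848 (O = 1/(8*(-810 + 329)) = (⅛)/(-481) = (⅛)*(-1/481) = -1/3848 ≈ -0.00025988)
14 + O*182 = 14 - 1/3848*182 = 14 - 7/148 = 2065/148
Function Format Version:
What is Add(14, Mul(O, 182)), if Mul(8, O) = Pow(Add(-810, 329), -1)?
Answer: Rational(2065, 148) ≈ 13.953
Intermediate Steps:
O = Rational(-1, 3848) (O = Mul(Rational(1, 8), Pow(Add(-810, 329), -1)) = Mul(Rational(1, 8), Pow(-481, -1)) = Mul(Rational(1, 8), Rational(-1, 481)) = Rational(-1, 3848) ≈ -0.00025988)
Add(14, Mul(O, 182)) = Add(14, Mul(Rational(-1, 3848), 182)) = Add(14, Rational(-7, 148)) = Rational(2065, 148)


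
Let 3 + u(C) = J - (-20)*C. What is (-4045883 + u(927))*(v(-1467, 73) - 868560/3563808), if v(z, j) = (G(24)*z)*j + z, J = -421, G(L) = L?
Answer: 769040960062097847/74246 ≈ 1.0358e+13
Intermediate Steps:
v(z, j) = z + 24*j*z (v(z, j) = (24*z)*j + z = 24*j*z + z = z + 24*j*z)
u(C) = -424 + 20*C (u(C) = -3 + (-421 - (-20)*C) = -3 + (-421 + 20*C) = -424 + 20*C)
(-4045883 + u(927))*(v(-1467, 73) - 868560/3563808) = (-4045883 + (-424 + 20*927))*(-1467*(1 + 24*73) - 868560/3563808) = (-4045883 + (-424 + 18540))*(-1467*(1 + 1752) - 868560*1/3563808) = (-4045883 + 18116)*(-1467*1753 - 18095/74246) = -4027767*(-2571651 - 18095/74246) = -4027767*(-190934818241/74246) = 769040960062097847/74246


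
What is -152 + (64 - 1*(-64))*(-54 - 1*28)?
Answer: -10648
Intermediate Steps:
-152 + (64 - 1*(-64))*(-54 - 1*28) = -152 + (64 + 64)*(-54 - 28) = -152 + 128*(-82) = -152 - 10496 = -10648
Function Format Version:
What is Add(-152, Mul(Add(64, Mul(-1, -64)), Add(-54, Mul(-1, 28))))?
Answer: -10648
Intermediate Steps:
Add(-152, Mul(Add(64, Mul(-1, -64)), Add(-54, Mul(-1, 28)))) = Add(-152, Mul(Add(64, 64), Add(-54, -28))) = Add(-152, Mul(128, -82)) = Add(-152, -10496) = -10648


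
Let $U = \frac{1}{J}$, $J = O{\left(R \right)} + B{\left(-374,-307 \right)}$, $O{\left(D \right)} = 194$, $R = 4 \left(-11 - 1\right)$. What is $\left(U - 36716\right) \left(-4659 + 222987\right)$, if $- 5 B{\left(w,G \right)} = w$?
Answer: $- \frac{448903282003}{56} \approx -8.0161 \cdot 10^{9}$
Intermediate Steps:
$R = -48$ ($R = 4 \left(-12\right) = -48$)
$B{\left(w,G \right)} = - \frac{w}{5}$
$J = \frac{1344}{5}$ ($J = 194 - - \frac{374}{5} = 194 + \frac{374}{5} = \frac{1344}{5} \approx 268.8$)
$U = \frac{5}{1344}$ ($U = \frac{1}{\frac{1344}{5}} = \frac{5}{1344} \approx 0.0037202$)
$\left(U - 36716\right) \left(-4659 + 222987\right) = \left(\frac{5}{1344} - 36716\right) \left(-4659 + 222987\right) = \left(- \frac{49346299}{1344}\right) 218328 = - \frac{448903282003}{56}$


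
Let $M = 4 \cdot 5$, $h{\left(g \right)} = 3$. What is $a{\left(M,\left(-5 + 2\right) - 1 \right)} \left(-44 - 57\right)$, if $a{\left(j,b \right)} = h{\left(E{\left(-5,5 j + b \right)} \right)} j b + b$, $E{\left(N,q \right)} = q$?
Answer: $24644$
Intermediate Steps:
$M = 20$
$a{\left(j,b \right)} = b + 3 b j$ ($a{\left(j,b \right)} = 3 j b + b = 3 b j + b = b + 3 b j$)
$a{\left(M,\left(-5 + 2\right) - 1 \right)} \left(-44 - 57\right) = \left(\left(-5 + 2\right) - 1\right) \left(1 + 3 \cdot 20\right) \left(-44 - 57\right) = \left(-3 - 1\right) \left(1 + 60\right) \left(-101\right) = \left(-4\right) 61 \left(-101\right) = \left(-244\right) \left(-101\right) = 24644$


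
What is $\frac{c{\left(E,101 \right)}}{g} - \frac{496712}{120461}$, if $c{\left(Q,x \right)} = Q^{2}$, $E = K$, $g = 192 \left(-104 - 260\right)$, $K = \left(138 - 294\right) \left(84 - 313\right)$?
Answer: $- \frac{246422348483}{13491632} \approx -18265.0$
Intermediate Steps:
$K = 35724$ ($K = \left(-156\right) \left(-229\right) = 35724$)
$g = -69888$ ($g = 192 \left(-364\right) = -69888$)
$E = 35724$
$\frac{c{\left(E,101 \right)}}{g} - \frac{496712}{120461} = \frac{35724^{2}}{-69888} - \frac{496712}{120461} = 1276204176 \left(- \frac{1}{69888}\right) - \frac{496712}{120461} = - \frac{2045199}{112} - \frac{496712}{120461} = - \frac{246422348483}{13491632}$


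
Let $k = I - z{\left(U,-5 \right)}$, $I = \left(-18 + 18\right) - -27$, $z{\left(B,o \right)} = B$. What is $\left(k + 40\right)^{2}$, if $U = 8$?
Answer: $3481$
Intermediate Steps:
$I = 27$ ($I = 0 + 27 = 27$)
$k = 19$ ($k = 27 - 8 = 19$)
$\left(k + 40\right)^{2} = \left(19 + 40\right)^{2} = 59^{2} = 3481$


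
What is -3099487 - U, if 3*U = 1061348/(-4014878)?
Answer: -18666092720705/6022317 ≈ -3.0995e+6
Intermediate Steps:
U = -530674/6022317 (U = (1061348/(-4014878))/3 = (1061348*(-1/4014878))/3 = (1/3)*(-530674/2007439) = -530674/6022317 ≈ -0.088118)
-3099487 - U = -3099487 - 1*(-530674/6022317) = -3099487 + 530674/6022317 = -18666092720705/6022317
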